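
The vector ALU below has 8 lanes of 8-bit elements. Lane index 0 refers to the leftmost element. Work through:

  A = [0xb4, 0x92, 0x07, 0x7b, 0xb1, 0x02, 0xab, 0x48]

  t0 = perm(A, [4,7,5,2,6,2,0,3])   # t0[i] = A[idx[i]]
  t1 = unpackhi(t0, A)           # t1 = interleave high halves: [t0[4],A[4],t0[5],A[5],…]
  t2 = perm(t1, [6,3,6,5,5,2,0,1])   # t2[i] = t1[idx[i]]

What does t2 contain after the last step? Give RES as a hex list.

RES = [ 0x7b  0x02  0x7b  0xab  0xab  0x07  0xab  0xb1 ]

  t0: b1 48 02 07 ab 07 b4 7b
  t1: ab b1 07 02 b4 ab 7b 48
  t2: 7b 02 7b ab ab 07 ab b1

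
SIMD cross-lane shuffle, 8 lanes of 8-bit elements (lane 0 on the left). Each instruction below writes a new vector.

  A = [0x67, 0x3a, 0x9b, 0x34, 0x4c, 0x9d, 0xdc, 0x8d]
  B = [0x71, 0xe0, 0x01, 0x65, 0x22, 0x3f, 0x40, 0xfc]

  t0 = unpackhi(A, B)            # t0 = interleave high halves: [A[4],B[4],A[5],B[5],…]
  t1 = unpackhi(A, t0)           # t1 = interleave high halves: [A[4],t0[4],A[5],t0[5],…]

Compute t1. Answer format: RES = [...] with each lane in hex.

t0 = [0x4c, 0x22, 0x9d, 0x3f, 0xdc, 0x40, 0x8d, 0xfc]
t1 = [0x4c, 0xdc, 0x9d, 0x40, 0xdc, 0x8d, 0x8d, 0xfc]

RES = [0x4c, 0xdc, 0x9d, 0x40, 0xdc, 0x8d, 0x8d, 0xfc]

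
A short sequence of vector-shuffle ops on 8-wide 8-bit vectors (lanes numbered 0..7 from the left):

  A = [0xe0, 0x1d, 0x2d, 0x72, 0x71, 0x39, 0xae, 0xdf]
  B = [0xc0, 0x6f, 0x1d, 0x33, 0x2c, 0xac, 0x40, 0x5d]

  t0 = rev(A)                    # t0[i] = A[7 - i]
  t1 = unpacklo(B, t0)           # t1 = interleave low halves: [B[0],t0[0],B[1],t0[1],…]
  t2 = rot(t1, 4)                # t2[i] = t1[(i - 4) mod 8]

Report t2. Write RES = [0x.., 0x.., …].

RES = [ 0x1d  0x39  0x33  0x71  0xc0  0xdf  0x6f  0xae ]

→ t0 |df|ae|39|71|72|2d|1d|e0|
→ t1 |c0|df|6f|ae|1d|39|33|71|
→ t2 |1d|39|33|71|c0|df|6f|ae|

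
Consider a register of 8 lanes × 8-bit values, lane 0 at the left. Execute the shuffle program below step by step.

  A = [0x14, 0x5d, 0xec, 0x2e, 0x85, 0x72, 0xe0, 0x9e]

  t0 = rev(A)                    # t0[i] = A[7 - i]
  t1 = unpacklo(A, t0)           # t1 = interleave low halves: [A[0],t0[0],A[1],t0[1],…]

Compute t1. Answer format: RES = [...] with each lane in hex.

→ t0 |9e|e0|72|85|2e|ec|5d|14|
→ t1 |14|9e|5d|e0|ec|72|2e|85|

RES = [0x14, 0x9e, 0x5d, 0xe0, 0xec, 0x72, 0x2e, 0x85]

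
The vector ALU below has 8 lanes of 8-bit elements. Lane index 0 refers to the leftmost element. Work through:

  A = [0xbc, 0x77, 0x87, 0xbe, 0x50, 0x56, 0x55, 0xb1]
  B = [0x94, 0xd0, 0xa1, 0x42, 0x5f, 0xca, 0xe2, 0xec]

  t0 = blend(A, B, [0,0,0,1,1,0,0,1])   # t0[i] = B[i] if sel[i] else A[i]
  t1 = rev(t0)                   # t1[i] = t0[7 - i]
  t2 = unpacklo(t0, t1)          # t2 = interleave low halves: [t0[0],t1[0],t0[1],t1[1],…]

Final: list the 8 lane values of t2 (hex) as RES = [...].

  t0: bc 77 87 42 5f 56 55 ec
  t1: ec 55 56 5f 42 87 77 bc
  t2: bc ec 77 55 87 56 42 5f

RES = [0xbc, 0xec, 0x77, 0x55, 0x87, 0x56, 0x42, 0x5f]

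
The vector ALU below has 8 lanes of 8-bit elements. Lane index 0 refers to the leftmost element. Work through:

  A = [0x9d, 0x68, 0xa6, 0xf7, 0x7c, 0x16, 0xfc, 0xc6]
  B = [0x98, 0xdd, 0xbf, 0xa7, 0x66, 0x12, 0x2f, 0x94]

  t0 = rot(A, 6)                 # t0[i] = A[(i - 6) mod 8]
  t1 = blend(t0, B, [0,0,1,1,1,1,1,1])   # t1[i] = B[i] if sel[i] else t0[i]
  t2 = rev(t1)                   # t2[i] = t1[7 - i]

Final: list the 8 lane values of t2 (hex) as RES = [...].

RES = [0x94, 0x2f, 0x12, 0x66, 0xa7, 0xbf, 0xf7, 0xa6]

→ t0 |a6|f7|7c|16|fc|c6|9d|68|
→ t1 |a6|f7|bf|a7|66|12|2f|94|
→ t2 |94|2f|12|66|a7|bf|f7|a6|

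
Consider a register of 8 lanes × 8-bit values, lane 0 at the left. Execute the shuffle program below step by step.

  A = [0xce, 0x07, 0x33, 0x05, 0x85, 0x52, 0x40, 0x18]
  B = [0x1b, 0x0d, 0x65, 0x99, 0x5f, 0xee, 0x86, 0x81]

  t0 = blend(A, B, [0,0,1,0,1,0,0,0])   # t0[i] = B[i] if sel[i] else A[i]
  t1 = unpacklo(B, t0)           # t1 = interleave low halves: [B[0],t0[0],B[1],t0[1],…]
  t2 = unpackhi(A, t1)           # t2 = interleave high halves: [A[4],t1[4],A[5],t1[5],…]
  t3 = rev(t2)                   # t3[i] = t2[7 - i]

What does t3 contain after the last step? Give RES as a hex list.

RES = [0x05, 0x18, 0x99, 0x40, 0x65, 0x52, 0x65, 0x85]

→ t0 |ce|07|65|05|5f|52|40|18|
→ t1 |1b|ce|0d|07|65|65|99|05|
→ t2 |85|65|52|65|40|99|18|05|
→ t3 |05|18|99|40|65|52|65|85|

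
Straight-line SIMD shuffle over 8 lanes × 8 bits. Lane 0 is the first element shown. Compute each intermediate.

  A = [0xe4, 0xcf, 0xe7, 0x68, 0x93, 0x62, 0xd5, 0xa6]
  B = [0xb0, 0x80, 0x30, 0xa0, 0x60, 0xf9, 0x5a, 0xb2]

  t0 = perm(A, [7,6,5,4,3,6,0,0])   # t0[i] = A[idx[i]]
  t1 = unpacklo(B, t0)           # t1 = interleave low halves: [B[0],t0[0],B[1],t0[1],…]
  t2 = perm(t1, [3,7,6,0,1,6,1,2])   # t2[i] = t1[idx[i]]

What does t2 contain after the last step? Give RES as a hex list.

RES = [ 0xd5  0x93  0xa0  0xb0  0xa6  0xa0  0xa6  0x80 ]

→ t0 |a6|d5|62|93|68|d5|e4|e4|
→ t1 |b0|a6|80|d5|30|62|a0|93|
→ t2 |d5|93|a0|b0|a6|a0|a6|80|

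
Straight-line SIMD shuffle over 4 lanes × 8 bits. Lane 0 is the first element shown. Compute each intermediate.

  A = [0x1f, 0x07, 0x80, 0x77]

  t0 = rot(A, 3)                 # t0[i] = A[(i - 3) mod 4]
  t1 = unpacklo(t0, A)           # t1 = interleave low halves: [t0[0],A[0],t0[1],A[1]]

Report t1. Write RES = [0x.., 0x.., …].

→ t0 |07|80|77|1f|
→ t1 |07|1f|80|07|

RES = [ 0x07  0x1f  0x80  0x07 ]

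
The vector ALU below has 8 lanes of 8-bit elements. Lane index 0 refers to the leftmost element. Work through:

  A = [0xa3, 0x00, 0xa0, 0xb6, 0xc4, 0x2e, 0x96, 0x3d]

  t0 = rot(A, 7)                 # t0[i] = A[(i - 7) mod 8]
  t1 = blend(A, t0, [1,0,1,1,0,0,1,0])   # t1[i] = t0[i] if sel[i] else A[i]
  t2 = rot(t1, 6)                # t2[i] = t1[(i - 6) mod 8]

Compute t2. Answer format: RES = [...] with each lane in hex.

t0 = [0x00, 0xa0, 0xb6, 0xc4, 0x2e, 0x96, 0x3d, 0xa3]
t1 = [0x00, 0x00, 0xb6, 0xc4, 0xc4, 0x2e, 0x3d, 0x3d]
t2 = [0xb6, 0xc4, 0xc4, 0x2e, 0x3d, 0x3d, 0x00, 0x00]

RES = [0xb6, 0xc4, 0xc4, 0x2e, 0x3d, 0x3d, 0x00, 0x00]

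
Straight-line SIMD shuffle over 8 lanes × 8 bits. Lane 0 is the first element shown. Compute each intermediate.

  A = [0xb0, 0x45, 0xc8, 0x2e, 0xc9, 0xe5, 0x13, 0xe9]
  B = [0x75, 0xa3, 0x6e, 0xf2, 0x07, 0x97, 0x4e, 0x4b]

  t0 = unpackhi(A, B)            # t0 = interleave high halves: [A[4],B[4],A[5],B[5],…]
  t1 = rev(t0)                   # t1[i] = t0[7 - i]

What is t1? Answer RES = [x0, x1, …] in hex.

RES = [0x4b, 0xe9, 0x4e, 0x13, 0x97, 0xe5, 0x07, 0xc9]

→ t0 |c9|07|e5|97|13|4e|e9|4b|
→ t1 |4b|e9|4e|13|97|e5|07|c9|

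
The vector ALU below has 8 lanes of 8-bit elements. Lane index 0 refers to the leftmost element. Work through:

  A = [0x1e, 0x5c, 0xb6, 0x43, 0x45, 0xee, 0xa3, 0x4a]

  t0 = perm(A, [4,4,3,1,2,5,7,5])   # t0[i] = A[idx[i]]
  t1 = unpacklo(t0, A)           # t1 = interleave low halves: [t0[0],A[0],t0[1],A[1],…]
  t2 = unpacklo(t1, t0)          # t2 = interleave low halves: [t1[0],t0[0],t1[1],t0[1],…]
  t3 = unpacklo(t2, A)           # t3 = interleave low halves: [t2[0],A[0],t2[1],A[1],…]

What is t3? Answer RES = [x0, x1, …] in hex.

RES = [0x45, 0x1e, 0x45, 0x5c, 0x1e, 0xb6, 0x45, 0x43]

  t0: 45 45 43 5c b6 ee 4a ee
  t1: 45 1e 45 5c 43 b6 5c 43
  t2: 45 45 1e 45 45 43 5c 5c
  t3: 45 1e 45 5c 1e b6 45 43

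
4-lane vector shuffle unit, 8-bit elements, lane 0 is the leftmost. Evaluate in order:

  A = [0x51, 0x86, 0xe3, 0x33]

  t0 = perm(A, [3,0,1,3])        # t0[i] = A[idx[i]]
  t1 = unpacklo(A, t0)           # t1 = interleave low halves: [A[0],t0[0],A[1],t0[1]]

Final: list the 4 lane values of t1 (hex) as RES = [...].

RES = [ 0x51  0x33  0x86  0x51 ]

  t0: 33 51 86 33
  t1: 51 33 86 51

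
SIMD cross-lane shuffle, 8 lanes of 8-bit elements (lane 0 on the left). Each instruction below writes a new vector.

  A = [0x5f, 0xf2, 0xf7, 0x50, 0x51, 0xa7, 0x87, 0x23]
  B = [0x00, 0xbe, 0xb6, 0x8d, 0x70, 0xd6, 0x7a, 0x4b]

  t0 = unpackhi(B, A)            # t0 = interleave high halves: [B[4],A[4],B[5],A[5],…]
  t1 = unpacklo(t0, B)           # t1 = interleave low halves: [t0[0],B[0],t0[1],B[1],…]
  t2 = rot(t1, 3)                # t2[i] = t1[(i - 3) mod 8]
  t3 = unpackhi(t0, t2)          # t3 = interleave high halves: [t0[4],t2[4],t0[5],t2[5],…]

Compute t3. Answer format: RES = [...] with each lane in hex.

RES = [ 0x7a  0x00  0x87  0x51  0x4b  0xbe  0x23  0xd6 ]

  t0: 70 51 d6 a7 7a 87 4b 23
  t1: 70 00 51 be d6 b6 a7 8d
  t2: b6 a7 8d 70 00 51 be d6
  t3: 7a 00 87 51 4b be 23 d6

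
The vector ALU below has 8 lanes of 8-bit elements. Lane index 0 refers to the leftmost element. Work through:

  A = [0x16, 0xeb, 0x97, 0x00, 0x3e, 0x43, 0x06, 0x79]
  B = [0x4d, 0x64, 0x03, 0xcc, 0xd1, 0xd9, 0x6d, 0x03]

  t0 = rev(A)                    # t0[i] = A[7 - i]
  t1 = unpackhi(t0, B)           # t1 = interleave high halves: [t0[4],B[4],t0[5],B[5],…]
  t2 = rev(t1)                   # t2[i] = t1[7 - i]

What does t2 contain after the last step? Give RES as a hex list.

  t0: 79 06 43 3e 00 97 eb 16
  t1: 00 d1 97 d9 eb 6d 16 03
  t2: 03 16 6d eb d9 97 d1 00

RES = [0x03, 0x16, 0x6d, 0xeb, 0xd9, 0x97, 0xd1, 0x00]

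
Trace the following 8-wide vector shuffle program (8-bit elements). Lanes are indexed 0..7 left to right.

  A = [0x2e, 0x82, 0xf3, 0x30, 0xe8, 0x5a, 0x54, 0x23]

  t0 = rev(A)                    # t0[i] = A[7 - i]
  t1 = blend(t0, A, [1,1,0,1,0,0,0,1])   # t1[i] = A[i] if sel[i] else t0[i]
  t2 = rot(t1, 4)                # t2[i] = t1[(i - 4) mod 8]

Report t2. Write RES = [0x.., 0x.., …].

→ t0 |23|54|5a|e8|30|f3|82|2e|
→ t1 |2e|82|5a|30|30|f3|82|23|
→ t2 |30|f3|82|23|2e|82|5a|30|

RES = [ 0x30  0xf3  0x82  0x23  0x2e  0x82  0x5a  0x30 ]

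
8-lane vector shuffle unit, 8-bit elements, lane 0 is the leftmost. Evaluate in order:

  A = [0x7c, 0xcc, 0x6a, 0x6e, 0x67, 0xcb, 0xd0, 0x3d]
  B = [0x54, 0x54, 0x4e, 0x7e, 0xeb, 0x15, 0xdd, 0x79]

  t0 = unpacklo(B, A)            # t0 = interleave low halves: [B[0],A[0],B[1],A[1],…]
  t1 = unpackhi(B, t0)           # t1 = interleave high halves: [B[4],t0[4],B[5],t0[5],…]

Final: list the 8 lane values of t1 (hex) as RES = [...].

RES = [ 0xeb  0x4e  0x15  0x6a  0xdd  0x7e  0x79  0x6e ]

→ t0 |54|7c|54|cc|4e|6a|7e|6e|
→ t1 |eb|4e|15|6a|dd|7e|79|6e|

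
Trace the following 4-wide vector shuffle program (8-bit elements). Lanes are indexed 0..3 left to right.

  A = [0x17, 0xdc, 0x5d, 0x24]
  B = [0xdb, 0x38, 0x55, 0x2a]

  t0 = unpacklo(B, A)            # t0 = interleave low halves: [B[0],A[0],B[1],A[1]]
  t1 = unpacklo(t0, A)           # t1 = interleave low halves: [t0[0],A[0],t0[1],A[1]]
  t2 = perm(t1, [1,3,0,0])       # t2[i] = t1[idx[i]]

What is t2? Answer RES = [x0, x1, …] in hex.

  t0: db 17 38 dc
  t1: db 17 17 dc
  t2: 17 dc db db

RES = [0x17, 0xdc, 0xdb, 0xdb]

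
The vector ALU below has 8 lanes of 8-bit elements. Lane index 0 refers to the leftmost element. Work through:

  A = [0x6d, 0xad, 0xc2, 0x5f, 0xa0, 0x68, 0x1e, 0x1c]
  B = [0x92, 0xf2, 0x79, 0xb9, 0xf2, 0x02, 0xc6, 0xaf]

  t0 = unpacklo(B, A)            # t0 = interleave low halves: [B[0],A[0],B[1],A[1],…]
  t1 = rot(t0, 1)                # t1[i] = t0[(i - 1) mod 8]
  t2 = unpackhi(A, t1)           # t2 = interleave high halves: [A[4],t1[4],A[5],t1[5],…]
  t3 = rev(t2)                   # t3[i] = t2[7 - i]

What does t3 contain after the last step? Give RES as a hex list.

  t0: 92 6d f2 ad 79 c2 b9 5f
  t1: 5f 92 6d f2 ad 79 c2 b9
  t2: a0 ad 68 79 1e c2 1c b9
  t3: b9 1c c2 1e 79 68 ad a0

RES = [ 0xb9  0x1c  0xc2  0x1e  0x79  0x68  0xad  0xa0 ]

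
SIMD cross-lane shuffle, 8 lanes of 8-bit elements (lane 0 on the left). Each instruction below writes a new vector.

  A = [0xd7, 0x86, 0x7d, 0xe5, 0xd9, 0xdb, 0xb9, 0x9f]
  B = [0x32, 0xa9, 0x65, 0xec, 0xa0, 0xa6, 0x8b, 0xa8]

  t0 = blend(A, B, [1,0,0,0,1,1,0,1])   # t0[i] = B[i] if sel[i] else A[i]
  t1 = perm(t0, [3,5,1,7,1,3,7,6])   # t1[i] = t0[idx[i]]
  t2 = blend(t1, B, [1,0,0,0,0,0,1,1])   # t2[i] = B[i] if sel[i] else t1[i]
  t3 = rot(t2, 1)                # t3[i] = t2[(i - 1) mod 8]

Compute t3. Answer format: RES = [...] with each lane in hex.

t0 = [0x32, 0x86, 0x7d, 0xe5, 0xa0, 0xa6, 0xb9, 0xa8]
t1 = [0xe5, 0xa6, 0x86, 0xa8, 0x86, 0xe5, 0xa8, 0xb9]
t2 = [0x32, 0xa6, 0x86, 0xa8, 0x86, 0xe5, 0x8b, 0xa8]
t3 = [0xa8, 0x32, 0xa6, 0x86, 0xa8, 0x86, 0xe5, 0x8b]

RES = [0xa8, 0x32, 0xa6, 0x86, 0xa8, 0x86, 0xe5, 0x8b]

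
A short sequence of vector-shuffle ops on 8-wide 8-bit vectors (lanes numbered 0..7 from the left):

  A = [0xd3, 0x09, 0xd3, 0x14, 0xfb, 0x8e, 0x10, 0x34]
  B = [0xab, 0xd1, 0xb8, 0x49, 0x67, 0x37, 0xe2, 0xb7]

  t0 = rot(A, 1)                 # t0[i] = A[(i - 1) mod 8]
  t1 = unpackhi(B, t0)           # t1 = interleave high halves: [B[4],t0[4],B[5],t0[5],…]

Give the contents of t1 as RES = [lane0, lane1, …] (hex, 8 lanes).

t0 = [0x34, 0xd3, 0x09, 0xd3, 0x14, 0xfb, 0x8e, 0x10]
t1 = [0x67, 0x14, 0x37, 0xfb, 0xe2, 0x8e, 0xb7, 0x10]

RES = [ 0x67  0x14  0x37  0xfb  0xe2  0x8e  0xb7  0x10 ]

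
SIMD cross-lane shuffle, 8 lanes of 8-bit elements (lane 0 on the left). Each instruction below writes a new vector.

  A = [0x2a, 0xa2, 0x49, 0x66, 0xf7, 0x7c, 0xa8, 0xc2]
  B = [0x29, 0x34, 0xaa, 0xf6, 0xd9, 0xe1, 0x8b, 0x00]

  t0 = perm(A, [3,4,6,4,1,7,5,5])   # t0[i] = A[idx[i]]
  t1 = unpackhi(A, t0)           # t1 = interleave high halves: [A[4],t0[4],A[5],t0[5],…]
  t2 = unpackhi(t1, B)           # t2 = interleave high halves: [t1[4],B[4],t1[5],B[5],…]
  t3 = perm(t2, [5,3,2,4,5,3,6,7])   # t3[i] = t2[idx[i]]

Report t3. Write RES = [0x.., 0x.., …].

t0 = [0x66, 0xf7, 0xa8, 0xf7, 0xa2, 0xc2, 0x7c, 0x7c]
t1 = [0xf7, 0xa2, 0x7c, 0xc2, 0xa8, 0x7c, 0xc2, 0x7c]
t2 = [0xa8, 0xd9, 0x7c, 0xe1, 0xc2, 0x8b, 0x7c, 0x00]
t3 = [0x8b, 0xe1, 0x7c, 0xc2, 0x8b, 0xe1, 0x7c, 0x00]

RES = [ 0x8b  0xe1  0x7c  0xc2  0x8b  0xe1  0x7c  0x00 ]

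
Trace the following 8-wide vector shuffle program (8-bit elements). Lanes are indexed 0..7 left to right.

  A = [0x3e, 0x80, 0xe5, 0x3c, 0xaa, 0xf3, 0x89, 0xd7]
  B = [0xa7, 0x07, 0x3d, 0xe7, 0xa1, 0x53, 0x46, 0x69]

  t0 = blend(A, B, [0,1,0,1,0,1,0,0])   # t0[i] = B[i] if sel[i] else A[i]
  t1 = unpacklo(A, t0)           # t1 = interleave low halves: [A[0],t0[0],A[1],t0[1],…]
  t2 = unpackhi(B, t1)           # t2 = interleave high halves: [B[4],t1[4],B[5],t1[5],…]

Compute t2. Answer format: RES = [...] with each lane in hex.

→ t0 |3e|07|e5|e7|aa|53|89|d7|
→ t1 |3e|3e|80|07|e5|e5|3c|e7|
→ t2 |a1|e5|53|e5|46|3c|69|e7|

RES = [ 0xa1  0xe5  0x53  0xe5  0x46  0x3c  0x69  0xe7 ]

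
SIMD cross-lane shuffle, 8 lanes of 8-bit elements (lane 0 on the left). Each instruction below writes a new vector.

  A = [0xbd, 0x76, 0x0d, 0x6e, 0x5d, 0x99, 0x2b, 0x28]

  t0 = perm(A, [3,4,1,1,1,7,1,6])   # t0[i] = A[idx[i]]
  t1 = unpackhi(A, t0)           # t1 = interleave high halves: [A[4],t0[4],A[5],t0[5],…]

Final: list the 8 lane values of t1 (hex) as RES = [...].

RES = [0x5d, 0x76, 0x99, 0x28, 0x2b, 0x76, 0x28, 0x2b]

t0 = [0x6e, 0x5d, 0x76, 0x76, 0x76, 0x28, 0x76, 0x2b]
t1 = [0x5d, 0x76, 0x99, 0x28, 0x2b, 0x76, 0x28, 0x2b]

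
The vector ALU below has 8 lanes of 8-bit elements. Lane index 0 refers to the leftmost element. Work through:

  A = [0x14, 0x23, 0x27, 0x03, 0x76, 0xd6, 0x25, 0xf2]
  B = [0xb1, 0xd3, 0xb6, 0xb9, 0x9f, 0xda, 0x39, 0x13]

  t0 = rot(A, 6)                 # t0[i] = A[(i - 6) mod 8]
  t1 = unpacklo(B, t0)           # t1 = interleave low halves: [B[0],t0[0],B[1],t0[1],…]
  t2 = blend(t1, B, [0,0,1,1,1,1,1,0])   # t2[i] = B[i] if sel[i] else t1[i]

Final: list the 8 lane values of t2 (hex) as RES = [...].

RES = [ 0xb1  0x27  0xb6  0xb9  0x9f  0xda  0x39  0xd6 ]

t0 = [0x27, 0x03, 0x76, 0xd6, 0x25, 0xf2, 0x14, 0x23]
t1 = [0xb1, 0x27, 0xd3, 0x03, 0xb6, 0x76, 0xb9, 0xd6]
t2 = [0xb1, 0x27, 0xb6, 0xb9, 0x9f, 0xda, 0x39, 0xd6]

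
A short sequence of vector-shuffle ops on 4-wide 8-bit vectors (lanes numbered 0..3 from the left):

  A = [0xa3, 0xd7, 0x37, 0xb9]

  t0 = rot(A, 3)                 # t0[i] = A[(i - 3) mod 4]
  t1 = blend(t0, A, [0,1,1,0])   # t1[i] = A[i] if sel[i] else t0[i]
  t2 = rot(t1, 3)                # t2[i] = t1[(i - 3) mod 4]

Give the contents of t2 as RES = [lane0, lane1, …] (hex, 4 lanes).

  t0: d7 37 b9 a3
  t1: d7 d7 37 a3
  t2: d7 37 a3 d7

RES = [ 0xd7  0x37  0xa3  0xd7 ]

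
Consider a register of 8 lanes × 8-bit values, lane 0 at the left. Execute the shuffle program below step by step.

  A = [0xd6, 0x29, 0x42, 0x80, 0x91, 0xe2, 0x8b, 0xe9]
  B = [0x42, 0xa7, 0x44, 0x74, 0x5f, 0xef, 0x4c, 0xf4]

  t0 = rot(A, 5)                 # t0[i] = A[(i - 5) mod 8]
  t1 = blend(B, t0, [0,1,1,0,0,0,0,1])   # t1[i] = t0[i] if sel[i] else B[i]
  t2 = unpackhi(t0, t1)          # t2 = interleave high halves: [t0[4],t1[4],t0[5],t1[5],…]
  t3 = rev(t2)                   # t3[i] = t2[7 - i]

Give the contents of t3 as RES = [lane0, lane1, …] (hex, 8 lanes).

t0 = [0x80, 0x91, 0xe2, 0x8b, 0xe9, 0xd6, 0x29, 0x42]
t1 = [0x42, 0x91, 0xe2, 0x74, 0x5f, 0xef, 0x4c, 0x42]
t2 = [0xe9, 0x5f, 0xd6, 0xef, 0x29, 0x4c, 0x42, 0x42]
t3 = [0x42, 0x42, 0x4c, 0x29, 0xef, 0xd6, 0x5f, 0xe9]

RES = [0x42, 0x42, 0x4c, 0x29, 0xef, 0xd6, 0x5f, 0xe9]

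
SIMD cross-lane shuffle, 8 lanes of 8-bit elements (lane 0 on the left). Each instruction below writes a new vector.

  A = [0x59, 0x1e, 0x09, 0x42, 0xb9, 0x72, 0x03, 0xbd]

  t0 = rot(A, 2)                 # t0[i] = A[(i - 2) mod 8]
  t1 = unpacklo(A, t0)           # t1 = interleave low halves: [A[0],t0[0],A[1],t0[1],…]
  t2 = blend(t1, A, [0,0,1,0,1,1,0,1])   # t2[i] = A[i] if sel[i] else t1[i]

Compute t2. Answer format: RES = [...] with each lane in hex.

RES = [ 0x59  0x03  0x09  0xbd  0xb9  0x72  0x42  0xbd ]

  t0: 03 bd 59 1e 09 42 b9 72
  t1: 59 03 1e bd 09 59 42 1e
  t2: 59 03 09 bd b9 72 42 bd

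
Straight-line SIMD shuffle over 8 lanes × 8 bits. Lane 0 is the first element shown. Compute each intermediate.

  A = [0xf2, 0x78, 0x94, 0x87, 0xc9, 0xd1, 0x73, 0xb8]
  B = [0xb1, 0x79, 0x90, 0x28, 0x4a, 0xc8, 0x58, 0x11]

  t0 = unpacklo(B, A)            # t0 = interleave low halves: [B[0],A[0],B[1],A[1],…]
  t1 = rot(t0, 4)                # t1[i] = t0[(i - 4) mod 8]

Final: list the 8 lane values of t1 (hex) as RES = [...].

  t0: b1 f2 79 78 90 94 28 87
  t1: 90 94 28 87 b1 f2 79 78

RES = [ 0x90  0x94  0x28  0x87  0xb1  0xf2  0x79  0x78 ]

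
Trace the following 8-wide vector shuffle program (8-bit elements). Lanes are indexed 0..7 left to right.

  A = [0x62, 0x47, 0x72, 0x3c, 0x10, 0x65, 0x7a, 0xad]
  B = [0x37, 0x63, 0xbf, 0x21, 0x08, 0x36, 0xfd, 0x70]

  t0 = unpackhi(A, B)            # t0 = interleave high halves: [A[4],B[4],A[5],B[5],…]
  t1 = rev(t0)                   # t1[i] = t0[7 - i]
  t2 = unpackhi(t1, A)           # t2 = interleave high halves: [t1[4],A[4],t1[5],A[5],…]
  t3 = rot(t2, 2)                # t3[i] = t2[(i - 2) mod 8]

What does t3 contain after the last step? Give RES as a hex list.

t0 = [0x10, 0x08, 0x65, 0x36, 0x7a, 0xfd, 0xad, 0x70]
t1 = [0x70, 0xad, 0xfd, 0x7a, 0x36, 0x65, 0x08, 0x10]
t2 = [0x36, 0x10, 0x65, 0x65, 0x08, 0x7a, 0x10, 0xad]
t3 = [0x10, 0xad, 0x36, 0x10, 0x65, 0x65, 0x08, 0x7a]

RES = [ 0x10  0xad  0x36  0x10  0x65  0x65  0x08  0x7a ]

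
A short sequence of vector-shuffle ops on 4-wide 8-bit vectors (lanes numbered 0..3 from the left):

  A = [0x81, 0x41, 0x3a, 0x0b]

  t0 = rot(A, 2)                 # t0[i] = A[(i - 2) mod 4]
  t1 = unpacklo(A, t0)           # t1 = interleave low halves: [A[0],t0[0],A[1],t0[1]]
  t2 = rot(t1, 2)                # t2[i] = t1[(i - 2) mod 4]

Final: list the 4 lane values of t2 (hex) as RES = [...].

→ t0 |3a|0b|81|41|
→ t1 |81|3a|41|0b|
→ t2 |41|0b|81|3a|

RES = [0x41, 0x0b, 0x81, 0x3a]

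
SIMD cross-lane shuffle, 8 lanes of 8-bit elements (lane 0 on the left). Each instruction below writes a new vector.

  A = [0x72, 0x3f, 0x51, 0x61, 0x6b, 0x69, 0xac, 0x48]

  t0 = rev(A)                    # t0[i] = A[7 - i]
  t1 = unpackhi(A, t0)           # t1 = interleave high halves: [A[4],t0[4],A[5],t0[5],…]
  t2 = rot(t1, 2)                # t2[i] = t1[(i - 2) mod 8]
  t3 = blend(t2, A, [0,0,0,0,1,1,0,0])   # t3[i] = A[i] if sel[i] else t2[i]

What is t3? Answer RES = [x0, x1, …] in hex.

RES = [ 0x48  0x72  0x6b  0x61  0x6b  0x69  0xac  0x3f ]

→ t0 |48|ac|69|6b|61|51|3f|72|
→ t1 |6b|61|69|51|ac|3f|48|72|
→ t2 |48|72|6b|61|69|51|ac|3f|
→ t3 |48|72|6b|61|6b|69|ac|3f|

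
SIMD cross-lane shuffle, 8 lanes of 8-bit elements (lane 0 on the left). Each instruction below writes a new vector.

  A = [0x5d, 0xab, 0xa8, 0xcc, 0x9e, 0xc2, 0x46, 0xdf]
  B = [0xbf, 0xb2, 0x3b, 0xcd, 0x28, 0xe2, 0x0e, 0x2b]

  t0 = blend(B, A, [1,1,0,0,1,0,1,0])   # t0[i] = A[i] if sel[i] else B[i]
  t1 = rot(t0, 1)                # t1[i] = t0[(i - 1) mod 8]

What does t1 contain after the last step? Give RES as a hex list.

RES = [0x2b, 0x5d, 0xab, 0x3b, 0xcd, 0x9e, 0xe2, 0x46]

t0 = [0x5d, 0xab, 0x3b, 0xcd, 0x9e, 0xe2, 0x46, 0x2b]
t1 = [0x2b, 0x5d, 0xab, 0x3b, 0xcd, 0x9e, 0xe2, 0x46]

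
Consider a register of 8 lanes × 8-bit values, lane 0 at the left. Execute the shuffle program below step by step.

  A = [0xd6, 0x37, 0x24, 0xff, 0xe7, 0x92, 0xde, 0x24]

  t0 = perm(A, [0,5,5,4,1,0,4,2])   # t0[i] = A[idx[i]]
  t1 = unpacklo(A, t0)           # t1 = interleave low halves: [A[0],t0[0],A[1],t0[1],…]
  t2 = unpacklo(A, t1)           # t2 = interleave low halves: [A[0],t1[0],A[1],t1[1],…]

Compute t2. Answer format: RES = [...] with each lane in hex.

RES = [0xd6, 0xd6, 0x37, 0xd6, 0x24, 0x37, 0xff, 0x92]

t0 = [0xd6, 0x92, 0x92, 0xe7, 0x37, 0xd6, 0xe7, 0x24]
t1 = [0xd6, 0xd6, 0x37, 0x92, 0x24, 0x92, 0xff, 0xe7]
t2 = [0xd6, 0xd6, 0x37, 0xd6, 0x24, 0x37, 0xff, 0x92]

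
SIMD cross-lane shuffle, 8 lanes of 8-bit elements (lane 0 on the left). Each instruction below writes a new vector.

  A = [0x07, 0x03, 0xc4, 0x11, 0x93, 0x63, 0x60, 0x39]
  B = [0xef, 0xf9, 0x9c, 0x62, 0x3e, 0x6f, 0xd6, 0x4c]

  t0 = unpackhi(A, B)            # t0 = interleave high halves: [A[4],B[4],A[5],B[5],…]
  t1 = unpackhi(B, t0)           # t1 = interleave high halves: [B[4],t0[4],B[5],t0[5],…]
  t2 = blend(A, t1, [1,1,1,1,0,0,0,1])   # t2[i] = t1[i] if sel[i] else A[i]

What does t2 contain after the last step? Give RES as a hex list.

t0 = [0x93, 0x3e, 0x63, 0x6f, 0x60, 0xd6, 0x39, 0x4c]
t1 = [0x3e, 0x60, 0x6f, 0xd6, 0xd6, 0x39, 0x4c, 0x4c]
t2 = [0x3e, 0x60, 0x6f, 0xd6, 0x93, 0x63, 0x60, 0x4c]

RES = [ 0x3e  0x60  0x6f  0xd6  0x93  0x63  0x60  0x4c ]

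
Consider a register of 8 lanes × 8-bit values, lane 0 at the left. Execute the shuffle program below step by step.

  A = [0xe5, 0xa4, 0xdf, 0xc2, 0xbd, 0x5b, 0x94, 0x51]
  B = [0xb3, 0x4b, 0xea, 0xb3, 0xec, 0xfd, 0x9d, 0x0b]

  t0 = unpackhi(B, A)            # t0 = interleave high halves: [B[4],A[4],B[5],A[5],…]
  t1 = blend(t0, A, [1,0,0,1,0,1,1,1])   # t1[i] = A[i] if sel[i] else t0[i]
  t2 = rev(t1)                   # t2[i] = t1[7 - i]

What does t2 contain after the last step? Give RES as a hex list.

RES = [0x51, 0x94, 0x5b, 0x9d, 0xc2, 0xfd, 0xbd, 0xe5]

  t0: ec bd fd 5b 9d 94 0b 51
  t1: e5 bd fd c2 9d 5b 94 51
  t2: 51 94 5b 9d c2 fd bd e5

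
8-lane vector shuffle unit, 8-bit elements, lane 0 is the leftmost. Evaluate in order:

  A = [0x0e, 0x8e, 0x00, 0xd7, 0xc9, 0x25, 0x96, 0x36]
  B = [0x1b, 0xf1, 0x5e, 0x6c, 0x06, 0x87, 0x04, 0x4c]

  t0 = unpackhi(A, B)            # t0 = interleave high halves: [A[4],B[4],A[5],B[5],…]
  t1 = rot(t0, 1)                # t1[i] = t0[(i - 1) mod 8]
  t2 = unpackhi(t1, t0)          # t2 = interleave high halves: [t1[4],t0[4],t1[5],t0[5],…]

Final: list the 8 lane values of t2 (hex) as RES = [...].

RES = [ 0x87  0x96  0x96  0x04  0x04  0x36  0x36  0x4c ]

  t0: c9 06 25 87 96 04 36 4c
  t1: 4c c9 06 25 87 96 04 36
  t2: 87 96 96 04 04 36 36 4c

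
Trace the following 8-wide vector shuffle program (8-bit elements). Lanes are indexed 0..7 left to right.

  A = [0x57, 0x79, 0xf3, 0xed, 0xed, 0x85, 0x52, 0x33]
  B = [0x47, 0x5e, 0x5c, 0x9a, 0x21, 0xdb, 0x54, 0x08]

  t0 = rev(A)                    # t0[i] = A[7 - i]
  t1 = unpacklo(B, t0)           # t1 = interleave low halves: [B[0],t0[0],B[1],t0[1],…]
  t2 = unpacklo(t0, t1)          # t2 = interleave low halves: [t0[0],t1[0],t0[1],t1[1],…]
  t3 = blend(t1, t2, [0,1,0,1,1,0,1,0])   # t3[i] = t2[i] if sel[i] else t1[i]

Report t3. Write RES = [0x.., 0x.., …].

RES = [ 0x47  0x47  0x5e  0x33  0x85  0x85  0xed  0xed ]

t0 = [0x33, 0x52, 0x85, 0xed, 0xed, 0xf3, 0x79, 0x57]
t1 = [0x47, 0x33, 0x5e, 0x52, 0x5c, 0x85, 0x9a, 0xed]
t2 = [0x33, 0x47, 0x52, 0x33, 0x85, 0x5e, 0xed, 0x52]
t3 = [0x47, 0x47, 0x5e, 0x33, 0x85, 0x85, 0xed, 0xed]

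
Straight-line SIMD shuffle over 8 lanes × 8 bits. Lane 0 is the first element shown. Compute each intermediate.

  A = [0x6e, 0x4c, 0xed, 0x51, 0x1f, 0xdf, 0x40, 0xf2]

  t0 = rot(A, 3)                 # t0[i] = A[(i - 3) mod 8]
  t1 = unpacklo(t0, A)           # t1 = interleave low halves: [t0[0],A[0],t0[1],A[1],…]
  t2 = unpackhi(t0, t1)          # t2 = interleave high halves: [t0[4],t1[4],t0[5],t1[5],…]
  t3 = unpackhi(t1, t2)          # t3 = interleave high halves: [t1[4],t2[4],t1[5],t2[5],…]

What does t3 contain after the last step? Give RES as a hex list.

t0 = [0xdf, 0x40, 0xf2, 0x6e, 0x4c, 0xed, 0x51, 0x1f]
t1 = [0xdf, 0x6e, 0x40, 0x4c, 0xf2, 0xed, 0x6e, 0x51]
t2 = [0x4c, 0xf2, 0xed, 0xed, 0x51, 0x6e, 0x1f, 0x51]
t3 = [0xf2, 0x51, 0xed, 0x6e, 0x6e, 0x1f, 0x51, 0x51]

RES = [ 0xf2  0x51  0xed  0x6e  0x6e  0x1f  0x51  0x51 ]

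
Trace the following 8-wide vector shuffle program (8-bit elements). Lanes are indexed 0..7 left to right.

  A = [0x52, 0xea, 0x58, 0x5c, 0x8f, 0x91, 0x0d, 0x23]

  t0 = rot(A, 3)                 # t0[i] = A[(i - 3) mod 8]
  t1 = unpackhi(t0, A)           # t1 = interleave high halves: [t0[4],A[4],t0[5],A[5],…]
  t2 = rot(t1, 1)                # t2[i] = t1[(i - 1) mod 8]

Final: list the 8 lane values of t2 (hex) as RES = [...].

RES = [ 0x23  0xea  0x8f  0x58  0x91  0x5c  0x0d  0x8f ]

t0 = [0x91, 0x0d, 0x23, 0x52, 0xea, 0x58, 0x5c, 0x8f]
t1 = [0xea, 0x8f, 0x58, 0x91, 0x5c, 0x0d, 0x8f, 0x23]
t2 = [0x23, 0xea, 0x8f, 0x58, 0x91, 0x5c, 0x0d, 0x8f]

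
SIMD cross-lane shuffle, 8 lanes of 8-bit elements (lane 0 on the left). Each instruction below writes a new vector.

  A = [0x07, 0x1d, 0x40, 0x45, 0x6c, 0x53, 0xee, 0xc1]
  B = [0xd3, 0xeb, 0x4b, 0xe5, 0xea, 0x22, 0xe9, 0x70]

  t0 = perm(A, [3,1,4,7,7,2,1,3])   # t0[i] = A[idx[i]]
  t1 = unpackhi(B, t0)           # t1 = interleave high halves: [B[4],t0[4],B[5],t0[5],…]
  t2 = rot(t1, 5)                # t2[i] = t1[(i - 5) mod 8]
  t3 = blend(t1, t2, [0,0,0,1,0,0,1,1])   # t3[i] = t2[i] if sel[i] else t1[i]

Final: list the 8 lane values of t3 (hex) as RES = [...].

RES = [0xea, 0xc1, 0x22, 0x70, 0xe9, 0x1d, 0xc1, 0x22]

t0 = [0x45, 0x1d, 0x6c, 0xc1, 0xc1, 0x40, 0x1d, 0x45]
t1 = [0xea, 0xc1, 0x22, 0x40, 0xe9, 0x1d, 0x70, 0x45]
t2 = [0x40, 0xe9, 0x1d, 0x70, 0x45, 0xea, 0xc1, 0x22]
t3 = [0xea, 0xc1, 0x22, 0x70, 0xe9, 0x1d, 0xc1, 0x22]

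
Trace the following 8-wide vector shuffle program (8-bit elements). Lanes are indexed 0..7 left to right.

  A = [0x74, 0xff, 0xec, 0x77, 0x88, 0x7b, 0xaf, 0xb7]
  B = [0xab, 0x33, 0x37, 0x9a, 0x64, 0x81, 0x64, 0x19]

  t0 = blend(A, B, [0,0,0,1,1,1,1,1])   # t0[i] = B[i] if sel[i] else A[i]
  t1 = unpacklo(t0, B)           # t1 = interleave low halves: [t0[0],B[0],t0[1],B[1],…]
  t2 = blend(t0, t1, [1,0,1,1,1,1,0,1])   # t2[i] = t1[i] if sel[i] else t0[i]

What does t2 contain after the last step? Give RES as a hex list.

RES = [ 0x74  0xff  0xff  0x33  0xec  0x37  0x64  0x9a ]

→ t0 |74|ff|ec|9a|64|81|64|19|
→ t1 |74|ab|ff|33|ec|37|9a|9a|
→ t2 |74|ff|ff|33|ec|37|64|9a|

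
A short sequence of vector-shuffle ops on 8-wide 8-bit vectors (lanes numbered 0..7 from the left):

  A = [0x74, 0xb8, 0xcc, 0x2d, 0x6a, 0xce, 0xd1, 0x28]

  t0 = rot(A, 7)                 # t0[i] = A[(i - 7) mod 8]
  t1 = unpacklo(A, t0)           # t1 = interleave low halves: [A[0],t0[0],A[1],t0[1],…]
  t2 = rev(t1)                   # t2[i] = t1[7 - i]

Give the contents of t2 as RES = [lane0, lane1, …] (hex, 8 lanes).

→ t0 |b8|cc|2d|6a|ce|d1|28|74|
→ t1 |74|b8|b8|cc|cc|2d|2d|6a|
→ t2 |6a|2d|2d|cc|cc|b8|b8|74|

RES = [0x6a, 0x2d, 0x2d, 0xcc, 0xcc, 0xb8, 0xb8, 0x74]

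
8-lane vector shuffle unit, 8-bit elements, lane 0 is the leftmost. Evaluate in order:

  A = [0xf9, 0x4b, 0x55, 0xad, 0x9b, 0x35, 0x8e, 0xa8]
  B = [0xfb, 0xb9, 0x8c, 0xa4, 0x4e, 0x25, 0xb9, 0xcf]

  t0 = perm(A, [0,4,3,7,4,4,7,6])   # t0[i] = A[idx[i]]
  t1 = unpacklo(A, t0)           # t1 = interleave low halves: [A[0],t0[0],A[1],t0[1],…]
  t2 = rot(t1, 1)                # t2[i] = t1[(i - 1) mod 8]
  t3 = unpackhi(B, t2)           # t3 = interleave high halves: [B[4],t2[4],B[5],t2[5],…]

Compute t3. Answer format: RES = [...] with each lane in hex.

  t0: f9 9b ad a8 9b 9b a8 8e
  t1: f9 f9 4b 9b 55 ad ad a8
  t2: a8 f9 f9 4b 9b 55 ad ad
  t3: 4e 9b 25 55 b9 ad cf ad

RES = [0x4e, 0x9b, 0x25, 0x55, 0xb9, 0xad, 0xcf, 0xad]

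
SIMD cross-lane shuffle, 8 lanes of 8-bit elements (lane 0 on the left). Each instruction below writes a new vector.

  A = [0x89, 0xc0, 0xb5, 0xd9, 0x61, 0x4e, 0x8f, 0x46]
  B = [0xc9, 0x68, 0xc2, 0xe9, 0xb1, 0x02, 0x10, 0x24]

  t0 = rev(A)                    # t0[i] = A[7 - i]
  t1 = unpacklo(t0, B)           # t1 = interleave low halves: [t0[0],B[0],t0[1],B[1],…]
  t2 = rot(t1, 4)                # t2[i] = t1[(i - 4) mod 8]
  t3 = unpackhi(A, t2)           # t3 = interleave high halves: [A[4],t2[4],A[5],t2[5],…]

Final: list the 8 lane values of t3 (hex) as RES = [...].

RES = [0x61, 0x46, 0x4e, 0xc9, 0x8f, 0x8f, 0x46, 0x68]

→ t0 |46|8f|4e|61|d9|b5|c0|89|
→ t1 |46|c9|8f|68|4e|c2|61|e9|
→ t2 |4e|c2|61|e9|46|c9|8f|68|
→ t3 |61|46|4e|c9|8f|8f|46|68|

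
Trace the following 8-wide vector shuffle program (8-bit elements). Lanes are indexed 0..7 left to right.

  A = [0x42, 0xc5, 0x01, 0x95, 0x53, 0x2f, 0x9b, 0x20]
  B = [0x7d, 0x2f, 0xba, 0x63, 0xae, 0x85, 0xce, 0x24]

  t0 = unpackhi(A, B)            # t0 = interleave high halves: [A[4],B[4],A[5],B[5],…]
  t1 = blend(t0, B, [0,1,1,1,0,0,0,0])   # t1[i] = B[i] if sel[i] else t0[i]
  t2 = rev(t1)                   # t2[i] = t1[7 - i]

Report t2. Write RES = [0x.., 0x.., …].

RES = [0x24, 0x20, 0xce, 0x9b, 0x63, 0xba, 0x2f, 0x53]

  t0: 53 ae 2f 85 9b ce 20 24
  t1: 53 2f ba 63 9b ce 20 24
  t2: 24 20 ce 9b 63 ba 2f 53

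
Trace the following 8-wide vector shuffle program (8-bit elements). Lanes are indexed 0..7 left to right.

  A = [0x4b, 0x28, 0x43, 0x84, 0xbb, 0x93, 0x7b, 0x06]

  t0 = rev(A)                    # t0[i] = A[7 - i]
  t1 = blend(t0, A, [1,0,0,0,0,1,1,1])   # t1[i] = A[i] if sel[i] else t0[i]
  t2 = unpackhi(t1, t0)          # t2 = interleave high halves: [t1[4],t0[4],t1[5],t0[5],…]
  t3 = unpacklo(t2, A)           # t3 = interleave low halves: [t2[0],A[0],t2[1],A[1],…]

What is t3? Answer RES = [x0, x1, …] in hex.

t0 = [0x06, 0x7b, 0x93, 0xbb, 0x84, 0x43, 0x28, 0x4b]
t1 = [0x4b, 0x7b, 0x93, 0xbb, 0x84, 0x93, 0x7b, 0x06]
t2 = [0x84, 0x84, 0x93, 0x43, 0x7b, 0x28, 0x06, 0x4b]
t3 = [0x84, 0x4b, 0x84, 0x28, 0x93, 0x43, 0x43, 0x84]

RES = [0x84, 0x4b, 0x84, 0x28, 0x93, 0x43, 0x43, 0x84]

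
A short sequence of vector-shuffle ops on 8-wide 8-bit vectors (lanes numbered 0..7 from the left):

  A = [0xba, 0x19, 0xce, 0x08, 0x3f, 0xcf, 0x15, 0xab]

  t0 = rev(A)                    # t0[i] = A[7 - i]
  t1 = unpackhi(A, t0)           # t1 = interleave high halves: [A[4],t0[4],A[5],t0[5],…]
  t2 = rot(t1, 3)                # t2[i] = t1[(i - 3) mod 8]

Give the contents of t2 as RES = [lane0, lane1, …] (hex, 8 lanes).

→ t0 |ab|15|cf|3f|08|ce|19|ba|
→ t1 |3f|08|cf|ce|15|19|ab|ba|
→ t2 |19|ab|ba|3f|08|cf|ce|15|

RES = [0x19, 0xab, 0xba, 0x3f, 0x08, 0xcf, 0xce, 0x15]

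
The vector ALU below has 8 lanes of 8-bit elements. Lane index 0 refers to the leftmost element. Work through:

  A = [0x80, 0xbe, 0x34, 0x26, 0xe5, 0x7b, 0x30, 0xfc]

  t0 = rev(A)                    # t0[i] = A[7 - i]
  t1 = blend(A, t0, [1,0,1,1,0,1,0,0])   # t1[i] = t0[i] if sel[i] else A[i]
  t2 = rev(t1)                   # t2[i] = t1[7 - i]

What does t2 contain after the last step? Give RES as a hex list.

RES = [ 0xfc  0x30  0x34  0xe5  0xe5  0x7b  0xbe  0xfc ]

  t0: fc 30 7b e5 26 34 be 80
  t1: fc be 7b e5 e5 34 30 fc
  t2: fc 30 34 e5 e5 7b be fc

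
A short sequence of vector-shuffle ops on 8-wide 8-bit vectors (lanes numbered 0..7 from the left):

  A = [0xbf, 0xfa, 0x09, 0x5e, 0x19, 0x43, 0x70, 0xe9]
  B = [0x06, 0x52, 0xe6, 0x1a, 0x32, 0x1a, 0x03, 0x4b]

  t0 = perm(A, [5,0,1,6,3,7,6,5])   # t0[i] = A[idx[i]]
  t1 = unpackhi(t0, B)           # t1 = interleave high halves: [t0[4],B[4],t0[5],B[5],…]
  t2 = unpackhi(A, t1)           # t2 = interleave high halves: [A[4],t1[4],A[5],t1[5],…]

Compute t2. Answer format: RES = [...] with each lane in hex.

→ t0 |43|bf|fa|70|5e|e9|70|43|
→ t1 |5e|32|e9|1a|70|03|43|4b|
→ t2 |19|70|43|03|70|43|e9|4b|

RES = [0x19, 0x70, 0x43, 0x03, 0x70, 0x43, 0xe9, 0x4b]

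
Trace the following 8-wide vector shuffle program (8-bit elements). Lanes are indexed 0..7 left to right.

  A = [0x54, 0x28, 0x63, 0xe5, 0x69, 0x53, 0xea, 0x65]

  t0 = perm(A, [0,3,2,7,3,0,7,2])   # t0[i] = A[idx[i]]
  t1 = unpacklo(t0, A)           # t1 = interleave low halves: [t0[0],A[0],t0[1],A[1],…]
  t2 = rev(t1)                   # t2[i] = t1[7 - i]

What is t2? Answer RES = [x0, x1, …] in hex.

→ t0 |54|e5|63|65|e5|54|65|63|
→ t1 |54|54|e5|28|63|63|65|e5|
→ t2 |e5|65|63|63|28|e5|54|54|

RES = [ 0xe5  0x65  0x63  0x63  0x28  0xe5  0x54  0x54 ]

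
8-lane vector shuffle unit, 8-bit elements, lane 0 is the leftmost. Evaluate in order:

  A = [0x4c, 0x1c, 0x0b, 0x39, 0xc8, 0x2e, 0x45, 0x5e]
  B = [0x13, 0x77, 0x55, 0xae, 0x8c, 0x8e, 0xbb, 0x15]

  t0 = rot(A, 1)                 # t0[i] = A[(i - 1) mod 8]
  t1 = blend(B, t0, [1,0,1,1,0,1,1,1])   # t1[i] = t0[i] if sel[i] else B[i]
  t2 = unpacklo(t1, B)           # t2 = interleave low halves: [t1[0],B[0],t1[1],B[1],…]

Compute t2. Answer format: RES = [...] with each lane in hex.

RES = [ 0x5e  0x13  0x77  0x77  0x1c  0x55  0x0b  0xae ]

t0 = [0x5e, 0x4c, 0x1c, 0x0b, 0x39, 0xc8, 0x2e, 0x45]
t1 = [0x5e, 0x77, 0x1c, 0x0b, 0x8c, 0xc8, 0x2e, 0x45]
t2 = [0x5e, 0x13, 0x77, 0x77, 0x1c, 0x55, 0x0b, 0xae]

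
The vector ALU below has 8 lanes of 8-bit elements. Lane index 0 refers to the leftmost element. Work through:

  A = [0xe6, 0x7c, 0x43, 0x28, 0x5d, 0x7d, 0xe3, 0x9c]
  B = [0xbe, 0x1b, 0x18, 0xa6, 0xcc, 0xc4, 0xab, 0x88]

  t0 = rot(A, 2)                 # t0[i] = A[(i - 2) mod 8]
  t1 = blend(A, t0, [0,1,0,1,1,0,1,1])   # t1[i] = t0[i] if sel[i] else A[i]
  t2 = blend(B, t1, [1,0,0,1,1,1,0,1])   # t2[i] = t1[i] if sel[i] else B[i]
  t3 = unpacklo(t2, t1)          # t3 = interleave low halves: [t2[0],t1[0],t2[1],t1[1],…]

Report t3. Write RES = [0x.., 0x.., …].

RES = [ 0xe6  0xe6  0x1b  0x9c  0x18  0x43  0x7c  0x7c ]

→ t0 |e3|9c|e6|7c|43|28|5d|7d|
→ t1 |e6|9c|43|7c|43|7d|5d|7d|
→ t2 |e6|1b|18|7c|43|7d|ab|7d|
→ t3 |e6|e6|1b|9c|18|43|7c|7c|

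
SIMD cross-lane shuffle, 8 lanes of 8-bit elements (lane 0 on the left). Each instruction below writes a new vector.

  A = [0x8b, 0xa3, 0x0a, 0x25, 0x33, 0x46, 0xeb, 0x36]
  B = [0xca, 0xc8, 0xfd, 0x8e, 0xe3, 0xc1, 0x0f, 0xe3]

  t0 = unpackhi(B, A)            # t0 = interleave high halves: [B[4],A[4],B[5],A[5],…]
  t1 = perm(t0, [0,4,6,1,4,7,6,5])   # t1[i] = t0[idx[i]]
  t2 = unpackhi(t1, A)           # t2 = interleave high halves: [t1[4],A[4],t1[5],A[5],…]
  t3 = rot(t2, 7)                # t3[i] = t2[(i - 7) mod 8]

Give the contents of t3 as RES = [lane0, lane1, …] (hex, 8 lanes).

  t0: e3 33 c1 46 0f eb e3 36
  t1: e3 0f e3 33 0f 36 e3 eb
  t2: 0f 33 36 46 e3 eb eb 36
  t3: 33 36 46 e3 eb eb 36 0f

RES = [0x33, 0x36, 0x46, 0xe3, 0xeb, 0xeb, 0x36, 0x0f]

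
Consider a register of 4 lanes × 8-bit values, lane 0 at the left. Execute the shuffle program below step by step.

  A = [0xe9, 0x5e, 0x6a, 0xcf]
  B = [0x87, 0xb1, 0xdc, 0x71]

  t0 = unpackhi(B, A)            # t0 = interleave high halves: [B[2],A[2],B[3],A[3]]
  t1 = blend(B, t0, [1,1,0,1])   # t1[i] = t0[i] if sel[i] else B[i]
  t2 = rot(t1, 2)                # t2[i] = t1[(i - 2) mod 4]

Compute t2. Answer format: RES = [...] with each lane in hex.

RES = [0xdc, 0xcf, 0xdc, 0x6a]

  t0: dc 6a 71 cf
  t1: dc 6a dc cf
  t2: dc cf dc 6a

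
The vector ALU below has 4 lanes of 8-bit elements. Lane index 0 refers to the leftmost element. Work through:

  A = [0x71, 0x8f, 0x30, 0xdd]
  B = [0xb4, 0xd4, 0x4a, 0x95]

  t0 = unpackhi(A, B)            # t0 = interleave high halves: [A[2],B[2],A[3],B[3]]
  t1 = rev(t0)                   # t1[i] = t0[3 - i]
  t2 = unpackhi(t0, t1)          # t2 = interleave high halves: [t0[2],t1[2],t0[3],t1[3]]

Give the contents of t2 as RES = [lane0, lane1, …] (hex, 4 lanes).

RES = [ 0xdd  0x4a  0x95  0x30 ]

t0 = [0x30, 0x4a, 0xdd, 0x95]
t1 = [0x95, 0xdd, 0x4a, 0x30]
t2 = [0xdd, 0x4a, 0x95, 0x30]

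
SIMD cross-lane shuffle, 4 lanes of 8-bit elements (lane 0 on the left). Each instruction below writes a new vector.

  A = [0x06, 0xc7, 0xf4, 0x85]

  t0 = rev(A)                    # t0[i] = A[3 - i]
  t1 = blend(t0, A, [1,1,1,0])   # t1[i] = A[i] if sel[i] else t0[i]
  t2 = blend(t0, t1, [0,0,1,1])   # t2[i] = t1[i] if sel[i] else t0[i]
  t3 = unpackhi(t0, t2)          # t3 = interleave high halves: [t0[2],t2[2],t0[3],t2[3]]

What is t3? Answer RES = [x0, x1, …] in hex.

  t0: 85 f4 c7 06
  t1: 06 c7 f4 06
  t2: 85 f4 f4 06
  t3: c7 f4 06 06

RES = [0xc7, 0xf4, 0x06, 0x06]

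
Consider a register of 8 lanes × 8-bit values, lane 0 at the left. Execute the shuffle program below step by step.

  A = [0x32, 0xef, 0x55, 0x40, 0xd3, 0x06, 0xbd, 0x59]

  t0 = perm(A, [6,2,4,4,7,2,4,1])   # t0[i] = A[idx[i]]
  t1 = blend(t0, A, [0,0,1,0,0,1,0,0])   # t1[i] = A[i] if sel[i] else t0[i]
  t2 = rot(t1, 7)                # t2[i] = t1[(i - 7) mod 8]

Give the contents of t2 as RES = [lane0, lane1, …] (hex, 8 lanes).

  t0: bd 55 d3 d3 59 55 d3 ef
  t1: bd 55 55 d3 59 06 d3 ef
  t2: 55 55 d3 59 06 d3 ef bd

RES = [0x55, 0x55, 0xd3, 0x59, 0x06, 0xd3, 0xef, 0xbd]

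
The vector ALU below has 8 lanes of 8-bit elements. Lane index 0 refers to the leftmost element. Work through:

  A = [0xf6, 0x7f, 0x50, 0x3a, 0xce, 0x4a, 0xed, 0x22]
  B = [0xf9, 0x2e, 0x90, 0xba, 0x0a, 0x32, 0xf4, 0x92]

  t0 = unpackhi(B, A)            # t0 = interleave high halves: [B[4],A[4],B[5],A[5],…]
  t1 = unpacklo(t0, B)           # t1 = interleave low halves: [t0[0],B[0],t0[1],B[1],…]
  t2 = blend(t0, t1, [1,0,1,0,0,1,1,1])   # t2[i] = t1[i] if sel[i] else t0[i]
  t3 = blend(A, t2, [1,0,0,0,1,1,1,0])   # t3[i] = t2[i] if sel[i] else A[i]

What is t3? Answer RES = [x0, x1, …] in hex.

t0 = [0x0a, 0xce, 0x32, 0x4a, 0xf4, 0xed, 0x92, 0x22]
t1 = [0x0a, 0xf9, 0xce, 0x2e, 0x32, 0x90, 0x4a, 0xba]
t2 = [0x0a, 0xce, 0xce, 0x4a, 0xf4, 0x90, 0x4a, 0xba]
t3 = [0x0a, 0x7f, 0x50, 0x3a, 0xf4, 0x90, 0x4a, 0x22]

RES = [ 0x0a  0x7f  0x50  0x3a  0xf4  0x90  0x4a  0x22 ]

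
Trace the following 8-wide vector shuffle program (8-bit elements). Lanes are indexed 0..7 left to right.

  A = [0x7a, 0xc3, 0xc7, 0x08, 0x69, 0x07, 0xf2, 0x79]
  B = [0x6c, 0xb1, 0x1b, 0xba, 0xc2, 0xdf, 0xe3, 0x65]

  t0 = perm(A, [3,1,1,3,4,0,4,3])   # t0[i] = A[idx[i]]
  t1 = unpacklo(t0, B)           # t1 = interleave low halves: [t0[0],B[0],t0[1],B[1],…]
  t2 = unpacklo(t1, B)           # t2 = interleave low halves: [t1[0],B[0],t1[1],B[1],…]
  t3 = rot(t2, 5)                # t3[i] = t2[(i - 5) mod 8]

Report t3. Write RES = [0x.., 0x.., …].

RES = [ 0xb1  0xc3  0x1b  0xb1  0xba  0x08  0x6c  0x6c ]

→ t0 |08|c3|c3|08|69|7a|69|08|
→ t1 |08|6c|c3|b1|c3|1b|08|ba|
→ t2 |08|6c|6c|b1|c3|1b|b1|ba|
→ t3 |b1|c3|1b|b1|ba|08|6c|6c|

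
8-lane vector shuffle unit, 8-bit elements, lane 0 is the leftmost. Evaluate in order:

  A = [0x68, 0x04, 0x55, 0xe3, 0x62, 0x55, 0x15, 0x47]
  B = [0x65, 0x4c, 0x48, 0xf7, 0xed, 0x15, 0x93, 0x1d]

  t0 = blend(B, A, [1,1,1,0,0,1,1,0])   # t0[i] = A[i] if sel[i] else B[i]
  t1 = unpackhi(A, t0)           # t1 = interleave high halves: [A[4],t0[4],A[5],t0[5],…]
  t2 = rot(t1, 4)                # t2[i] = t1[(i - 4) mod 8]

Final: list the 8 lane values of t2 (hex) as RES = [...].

RES = [0x15, 0x15, 0x47, 0x1d, 0x62, 0xed, 0x55, 0x55]

→ t0 |68|04|55|f7|ed|55|15|1d|
→ t1 |62|ed|55|55|15|15|47|1d|
→ t2 |15|15|47|1d|62|ed|55|55|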